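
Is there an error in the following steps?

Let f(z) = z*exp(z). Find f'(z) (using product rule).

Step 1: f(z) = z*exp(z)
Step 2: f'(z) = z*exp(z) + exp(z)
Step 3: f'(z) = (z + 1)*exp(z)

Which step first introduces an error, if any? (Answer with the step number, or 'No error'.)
No error

All steps in this derivation are correct.
The final answer f'(z) = (z + 1)*exp(z) is valid.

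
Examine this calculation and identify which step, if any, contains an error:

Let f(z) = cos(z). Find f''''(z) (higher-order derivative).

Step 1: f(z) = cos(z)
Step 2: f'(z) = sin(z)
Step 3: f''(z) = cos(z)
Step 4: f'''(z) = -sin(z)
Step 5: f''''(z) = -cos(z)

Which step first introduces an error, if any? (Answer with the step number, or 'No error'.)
Step 2

Step 2 is incorrect due to a sign flip.
The step shows: sin(z)
The correct value should be: -sin(z)

Explanation: The sign of the whole expression was flipped: the term -sin(z) was incorrectly written as sin(z)
The later steps are derived from this incorrect expression, so the error originates in Step 2.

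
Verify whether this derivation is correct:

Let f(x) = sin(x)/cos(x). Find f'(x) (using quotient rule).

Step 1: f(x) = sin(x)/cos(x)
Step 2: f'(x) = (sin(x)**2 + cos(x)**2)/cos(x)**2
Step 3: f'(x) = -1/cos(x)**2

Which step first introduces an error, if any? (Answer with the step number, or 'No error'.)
Step 3

Step 3 is incorrect due to a sign flip.
The step shows: -1/cos(x)**2
The correct value should be: cos(x)**(-2)

Explanation: The sign of the whole expression was flipped: the term cos(x)**(-2) was incorrectly written as -1/cos(x)**2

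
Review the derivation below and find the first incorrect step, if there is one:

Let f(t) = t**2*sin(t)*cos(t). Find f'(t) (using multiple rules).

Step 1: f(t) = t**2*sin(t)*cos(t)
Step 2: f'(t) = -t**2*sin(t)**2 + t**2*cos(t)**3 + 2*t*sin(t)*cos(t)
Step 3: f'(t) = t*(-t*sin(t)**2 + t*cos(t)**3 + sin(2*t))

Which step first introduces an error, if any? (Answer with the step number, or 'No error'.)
Step 2

Step 2 is incorrect due to a wrong exponent.
The step shows: -t**2*sin(t)**2 + t**2*cos(t)**3 + 2*t*sin(t)*cos(t)
The correct value should be: -t**2*sin(t)**2 + t**2*cos(t)**2 + 2*t*sin(t)*cos(t)

Explanation: The exponent 2 on cos(t) was incorrectly written as 3: the term t**2*cos(t)**2 was incorrectly written as t**2*cos(t)**3
The later steps are derived from this incorrect expression, so the error originates in Step 2.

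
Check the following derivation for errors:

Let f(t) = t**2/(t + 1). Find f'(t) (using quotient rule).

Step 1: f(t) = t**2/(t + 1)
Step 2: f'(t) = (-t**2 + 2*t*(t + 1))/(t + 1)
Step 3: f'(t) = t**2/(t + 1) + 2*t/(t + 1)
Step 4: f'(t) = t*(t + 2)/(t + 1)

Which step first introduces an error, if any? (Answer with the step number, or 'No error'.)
Step 2

Step 2 is incorrect due to a wrong exponent.
The step shows: (-t**2 + 2*t*(t + 1))/(t + 1)
The correct value should be: (-t**2 + 2*t*(t + 1))/(t + 1)**2

Explanation: The exponent -2 on t + 1 was incorrectly written as -1: the term (-t**2 + 2*t*(t + 1))/(t + 1)**2 was incorrectly written as (-t**2 + 2*t*(t + 1))/(t + 1)
The later steps are derived from this incorrect expression, so the error originates in Step 2.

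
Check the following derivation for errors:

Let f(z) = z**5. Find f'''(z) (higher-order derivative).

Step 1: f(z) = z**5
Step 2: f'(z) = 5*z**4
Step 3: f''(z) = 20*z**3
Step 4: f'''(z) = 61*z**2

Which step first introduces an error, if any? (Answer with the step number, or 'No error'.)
Step 4

Step 4 is incorrect due to a wrong coefficient.
The step shows: 61*z**2
The correct value should be: 60*z**2

Explanation: The coefficient 60 was incorrectly written as 61: the term 60*z**2 was incorrectly written as 61*z**2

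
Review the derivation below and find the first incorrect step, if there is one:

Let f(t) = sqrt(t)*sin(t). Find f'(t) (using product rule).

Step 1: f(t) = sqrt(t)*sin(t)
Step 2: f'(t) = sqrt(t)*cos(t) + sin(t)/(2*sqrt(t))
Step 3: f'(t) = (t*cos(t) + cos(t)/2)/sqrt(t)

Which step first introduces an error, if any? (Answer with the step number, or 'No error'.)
Step 3

Step 3 is incorrect due to a wrong trig function.
The step shows: (t*cos(t) + cos(t)/2)/sqrt(t)
The correct value should be: (t*cos(t) + sin(t)/2)/sqrt(t)

Explanation: sin(t) was incorrectly written as cos(t): the term (t*cos(t) + sin(t)/2)/sqrt(t) was incorrectly written as (t*cos(t) + cos(t)/2)/sqrt(t)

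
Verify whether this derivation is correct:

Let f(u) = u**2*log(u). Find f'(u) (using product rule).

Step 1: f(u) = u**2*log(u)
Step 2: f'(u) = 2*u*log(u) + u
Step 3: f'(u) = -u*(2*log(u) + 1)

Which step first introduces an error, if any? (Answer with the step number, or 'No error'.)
Step 3

Step 3 is incorrect due to a sign flip.
The step shows: -u*(2*log(u) + 1)
The correct value should be: u*(2*log(u) + 1)

Explanation: The sign of the whole expression was flipped: the term u*(2*log(u) + 1) was incorrectly written as -u*(2*log(u) + 1)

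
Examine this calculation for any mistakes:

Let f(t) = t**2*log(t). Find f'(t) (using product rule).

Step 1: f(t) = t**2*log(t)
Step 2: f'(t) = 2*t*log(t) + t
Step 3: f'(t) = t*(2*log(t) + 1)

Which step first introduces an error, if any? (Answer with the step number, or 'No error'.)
No error

All steps in this derivation are correct.
The final answer f'(t) = t*(2*log(t) + 1) is valid.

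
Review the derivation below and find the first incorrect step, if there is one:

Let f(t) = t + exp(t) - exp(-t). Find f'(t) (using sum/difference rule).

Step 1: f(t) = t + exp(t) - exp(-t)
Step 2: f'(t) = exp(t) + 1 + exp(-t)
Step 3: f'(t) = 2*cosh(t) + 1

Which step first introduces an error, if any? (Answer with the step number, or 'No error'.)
No error

All steps in this derivation are correct.
The final answer f'(t) = 2*cosh(t) + 1 is valid.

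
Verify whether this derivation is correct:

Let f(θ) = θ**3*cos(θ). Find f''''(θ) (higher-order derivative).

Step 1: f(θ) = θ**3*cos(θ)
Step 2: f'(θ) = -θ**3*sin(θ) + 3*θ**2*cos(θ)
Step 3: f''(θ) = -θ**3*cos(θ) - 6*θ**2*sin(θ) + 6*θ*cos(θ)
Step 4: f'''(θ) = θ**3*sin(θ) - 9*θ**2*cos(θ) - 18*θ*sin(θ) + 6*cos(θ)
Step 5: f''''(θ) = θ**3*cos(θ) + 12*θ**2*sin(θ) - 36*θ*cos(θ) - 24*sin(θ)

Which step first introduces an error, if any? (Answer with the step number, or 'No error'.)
No error

All steps in this derivation are correct.
The final answer f''''(θ) = θ**3*cos(θ) + 12*θ**2*sin(θ) - 36*θ*cos(θ) - 24*sin(θ) is valid.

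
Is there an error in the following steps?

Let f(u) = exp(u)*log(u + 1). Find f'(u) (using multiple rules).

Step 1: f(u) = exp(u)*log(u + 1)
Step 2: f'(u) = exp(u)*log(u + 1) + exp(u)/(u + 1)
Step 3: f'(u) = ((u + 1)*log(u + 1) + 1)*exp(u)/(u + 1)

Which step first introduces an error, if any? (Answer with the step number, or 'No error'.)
No error

All steps in this derivation are correct.
The final answer f'(u) = ((u + 1)*log(u + 1) + 1)*exp(u)/(u + 1) is valid.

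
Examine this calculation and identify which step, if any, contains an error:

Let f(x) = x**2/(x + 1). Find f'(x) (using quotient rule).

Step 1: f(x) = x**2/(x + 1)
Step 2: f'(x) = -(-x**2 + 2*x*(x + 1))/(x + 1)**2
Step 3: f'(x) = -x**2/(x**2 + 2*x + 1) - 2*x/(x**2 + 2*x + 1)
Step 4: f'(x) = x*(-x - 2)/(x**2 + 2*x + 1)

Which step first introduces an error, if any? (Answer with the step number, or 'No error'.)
Step 2

Step 2 is incorrect due to a sign flip.
The step shows: -(-x**2 + 2*x*(x + 1))/(x + 1)**2
The correct value should be: (-x**2 + 2*x*(x + 1))/(x + 1)**2

Explanation: The sign of the whole expression was flipped: the term (-x**2 + 2*x*(x + 1))/(x + 1)**2 was incorrectly written as -(-x**2 + 2*x*(x + 1))/(x + 1)**2
The later steps are derived from this incorrect expression, so the error originates in Step 2.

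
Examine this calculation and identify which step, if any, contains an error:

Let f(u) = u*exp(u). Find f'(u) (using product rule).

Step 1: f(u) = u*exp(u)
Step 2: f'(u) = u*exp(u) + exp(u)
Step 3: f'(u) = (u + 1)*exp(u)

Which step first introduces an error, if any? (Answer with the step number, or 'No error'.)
No error

All steps in this derivation are correct.
The final answer f'(u) = (u + 1)*exp(u) is valid.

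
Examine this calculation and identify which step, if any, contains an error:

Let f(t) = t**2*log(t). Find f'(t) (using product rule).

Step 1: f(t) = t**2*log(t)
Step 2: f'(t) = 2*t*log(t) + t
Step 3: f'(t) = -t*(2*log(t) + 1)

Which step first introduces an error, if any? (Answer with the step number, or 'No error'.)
Step 3

Step 3 is incorrect due to a sign flip.
The step shows: -t*(2*log(t) + 1)
The correct value should be: t*(2*log(t) + 1)

Explanation: The sign of the whole expression was flipped: the term t*(2*log(t) + 1) was incorrectly written as -t*(2*log(t) + 1)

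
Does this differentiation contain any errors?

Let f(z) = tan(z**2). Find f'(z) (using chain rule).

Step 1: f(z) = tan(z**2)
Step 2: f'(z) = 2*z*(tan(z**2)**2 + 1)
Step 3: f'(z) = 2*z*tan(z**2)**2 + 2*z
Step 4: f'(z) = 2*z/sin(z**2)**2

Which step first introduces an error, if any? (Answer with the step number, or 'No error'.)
Step 4

Step 4 is incorrect due to a wrong trig function.
The step shows: 2*z/sin(z**2)**2
The correct value should be: 2*z/cos(z**2)**2

Explanation: cos(z**2) was incorrectly written as sin(z**2): the term 2*z/cos(z**2)**2 was incorrectly written as 2*z/sin(z**2)**2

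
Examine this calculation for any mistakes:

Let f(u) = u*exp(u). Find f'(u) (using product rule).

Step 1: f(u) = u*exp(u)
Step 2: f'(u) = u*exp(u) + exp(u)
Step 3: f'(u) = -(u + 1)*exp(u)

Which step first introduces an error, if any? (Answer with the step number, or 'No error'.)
Step 3

Step 3 is incorrect due to a sign flip.
The step shows: -(u + 1)*exp(u)
The correct value should be: (u + 1)*exp(u)

Explanation: The sign of the whole expression was flipped: the term (u + 1)*exp(u) was incorrectly written as -(u + 1)*exp(u)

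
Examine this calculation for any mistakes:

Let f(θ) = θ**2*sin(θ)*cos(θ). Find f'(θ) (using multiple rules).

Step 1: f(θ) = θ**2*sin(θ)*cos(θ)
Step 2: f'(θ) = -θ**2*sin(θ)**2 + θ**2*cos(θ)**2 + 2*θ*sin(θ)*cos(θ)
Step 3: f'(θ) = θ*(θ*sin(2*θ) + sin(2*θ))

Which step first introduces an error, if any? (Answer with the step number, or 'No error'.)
Step 3

Step 3 is incorrect due to a wrong trig function.
The step shows: θ*(θ*sin(2*θ) + sin(2*θ))
The correct value should be: θ*(θ*cos(2*θ) + sin(2*θ))

Explanation: cos(2*θ) was incorrectly written as sin(2*θ): the term θ*(θ*cos(2*θ) + sin(2*θ)) was incorrectly written as θ*(θ*sin(2*θ) + sin(2*θ))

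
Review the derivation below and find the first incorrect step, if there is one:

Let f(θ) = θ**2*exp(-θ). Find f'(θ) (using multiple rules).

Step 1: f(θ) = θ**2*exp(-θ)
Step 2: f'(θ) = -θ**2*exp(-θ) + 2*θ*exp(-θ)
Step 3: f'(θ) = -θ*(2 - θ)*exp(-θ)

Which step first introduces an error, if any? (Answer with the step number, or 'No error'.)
Step 3

Step 3 is incorrect due to a sign flip.
The step shows: -θ*(2 - θ)*exp(-θ)
The correct value should be: θ*(2 - θ)*exp(-θ)

Explanation: The sign of the whole expression was flipped: the term θ*(2 - θ)*exp(-θ) was incorrectly written as -θ*(2 - θ)*exp(-θ)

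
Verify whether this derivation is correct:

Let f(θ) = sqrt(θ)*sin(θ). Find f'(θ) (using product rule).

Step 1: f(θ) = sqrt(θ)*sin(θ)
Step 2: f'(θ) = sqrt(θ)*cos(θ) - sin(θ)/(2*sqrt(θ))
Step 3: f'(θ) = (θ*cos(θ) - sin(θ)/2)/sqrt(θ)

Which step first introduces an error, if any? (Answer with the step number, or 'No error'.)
Step 2

Step 2 is incorrect due to a sign flip.
The step shows: sqrt(θ)*cos(θ) - sin(θ)/(2*sqrt(θ))
The correct value should be: sqrt(θ)*cos(θ) + sin(θ)/(2*sqrt(θ))

Explanation: The sign of one term was flipped: the term sin(θ)/(2*sqrt(θ)) was incorrectly written as -sin(θ)/(2*sqrt(θ))
The later steps are derived from this incorrect expression, so the error originates in Step 2.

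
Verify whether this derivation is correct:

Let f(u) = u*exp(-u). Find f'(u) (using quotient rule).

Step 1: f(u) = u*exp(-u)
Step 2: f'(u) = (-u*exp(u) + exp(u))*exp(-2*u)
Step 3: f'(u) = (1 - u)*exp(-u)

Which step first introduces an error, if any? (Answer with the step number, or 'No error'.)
No error

All steps in this derivation are correct.
The final answer f'(u) = (1 - u)*exp(-u) is valid.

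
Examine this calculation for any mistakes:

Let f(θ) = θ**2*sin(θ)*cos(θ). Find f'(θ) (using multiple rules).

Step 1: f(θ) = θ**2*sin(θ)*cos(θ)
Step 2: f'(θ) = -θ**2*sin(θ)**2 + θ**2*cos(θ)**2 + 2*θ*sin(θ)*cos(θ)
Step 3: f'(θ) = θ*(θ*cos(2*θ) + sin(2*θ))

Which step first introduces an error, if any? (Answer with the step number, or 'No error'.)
No error

All steps in this derivation are correct.
The final answer f'(θ) = θ*(θ*cos(2*θ) + sin(2*θ)) is valid.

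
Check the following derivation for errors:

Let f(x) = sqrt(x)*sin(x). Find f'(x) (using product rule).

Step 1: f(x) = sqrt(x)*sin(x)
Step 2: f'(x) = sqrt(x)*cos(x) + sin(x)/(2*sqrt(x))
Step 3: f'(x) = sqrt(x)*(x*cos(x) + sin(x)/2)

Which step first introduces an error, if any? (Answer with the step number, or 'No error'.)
Step 3

Step 3 is incorrect due to a wrong exponent.
The step shows: sqrt(x)*(x*cos(x) + sin(x)/2)
The correct value should be: (x*cos(x) + sin(x)/2)/sqrt(x)

Explanation: The exponent -1/2 on x was incorrectly written as 1/2: the term (x*cos(x) + sin(x)/2)/sqrt(x) was incorrectly written as sqrt(x)*(x*cos(x) + sin(x)/2)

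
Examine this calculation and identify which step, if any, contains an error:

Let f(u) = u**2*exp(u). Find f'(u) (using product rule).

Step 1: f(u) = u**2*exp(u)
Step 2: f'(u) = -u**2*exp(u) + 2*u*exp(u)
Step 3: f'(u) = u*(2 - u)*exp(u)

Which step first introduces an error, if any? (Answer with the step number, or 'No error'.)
Step 2

Step 2 is incorrect due to a sign flip.
The step shows: -u**2*exp(u) + 2*u*exp(u)
The correct value should be: u**2*exp(u) + 2*u*exp(u)

Explanation: The sign of one term was flipped: the term u**2*exp(u) was incorrectly written as -u**2*exp(u)
The later steps are derived from this incorrect expression, so the error originates in Step 2.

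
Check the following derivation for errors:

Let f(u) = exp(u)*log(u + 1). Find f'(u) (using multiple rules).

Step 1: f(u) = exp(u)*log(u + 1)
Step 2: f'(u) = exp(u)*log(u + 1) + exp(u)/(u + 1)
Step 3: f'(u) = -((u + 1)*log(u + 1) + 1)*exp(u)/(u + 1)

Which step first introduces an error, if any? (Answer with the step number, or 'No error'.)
Step 3

Step 3 is incorrect due to a sign flip.
The step shows: -((u + 1)*log(u + 1) + 1)*exp(u)/(u + 1)
The correct value should be: ((u + 1)*log(u + 1) + 1)*exp(u)/(u + 1)

Explanation: The sign of the whole expression was flipped: the term ((u + 1)*log(u + 1) + 1)*exp(u)/(u + 1) was incorrectly written as -((u + 1)*log(u + 1) + 1)*exp(u)/(u + 1)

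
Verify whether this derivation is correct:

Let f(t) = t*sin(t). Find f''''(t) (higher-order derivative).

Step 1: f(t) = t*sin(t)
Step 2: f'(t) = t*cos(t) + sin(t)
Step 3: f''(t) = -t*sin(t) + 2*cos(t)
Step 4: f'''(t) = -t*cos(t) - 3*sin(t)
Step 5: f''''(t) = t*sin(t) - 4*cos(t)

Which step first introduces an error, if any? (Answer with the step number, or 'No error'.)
No error

All steps in this derivation are correct.
The final answer f''''(t) = t*sin(t) - 4*cos(t) is valid.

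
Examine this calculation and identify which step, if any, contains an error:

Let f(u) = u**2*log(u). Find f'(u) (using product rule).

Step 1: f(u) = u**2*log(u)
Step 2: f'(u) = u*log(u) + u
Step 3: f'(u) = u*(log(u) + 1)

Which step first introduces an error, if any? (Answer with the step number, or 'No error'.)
Step 2

Step 2 is incorrect due to a wrong coefficient.
The step shows: u*log(u) + u
The correct value should be: 2*u*log(u) + u

Explanation: The coefficient 2 was incorrectly written as 1: the term 2*u*log(u) was incorrectly written as u*log(u)
The later steps are derived from this incorrect expression, so the error originates in Step 2.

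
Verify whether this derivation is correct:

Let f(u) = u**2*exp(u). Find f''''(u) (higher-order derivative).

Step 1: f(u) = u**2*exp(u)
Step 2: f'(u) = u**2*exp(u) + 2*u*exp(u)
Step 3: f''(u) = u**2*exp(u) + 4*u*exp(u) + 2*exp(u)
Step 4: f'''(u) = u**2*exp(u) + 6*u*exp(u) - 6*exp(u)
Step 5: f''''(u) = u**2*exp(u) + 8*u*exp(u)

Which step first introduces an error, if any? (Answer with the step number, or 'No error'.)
Step 4

Step 4 is incorrect due to a sign flip.
The step shows: u**2*exp(u) + 6*u*exp(u) - 6*exp(u)
The correct value should be: u**2*exp(u) + 6*u*exp(u) + 6*exp(u)

Explanation: The sign of one term was flipped: the term 6*exp(u) was incorrectly written as -6*exp(u)
The later steps are derived from this incorrect expression, so the error originates in Step 4.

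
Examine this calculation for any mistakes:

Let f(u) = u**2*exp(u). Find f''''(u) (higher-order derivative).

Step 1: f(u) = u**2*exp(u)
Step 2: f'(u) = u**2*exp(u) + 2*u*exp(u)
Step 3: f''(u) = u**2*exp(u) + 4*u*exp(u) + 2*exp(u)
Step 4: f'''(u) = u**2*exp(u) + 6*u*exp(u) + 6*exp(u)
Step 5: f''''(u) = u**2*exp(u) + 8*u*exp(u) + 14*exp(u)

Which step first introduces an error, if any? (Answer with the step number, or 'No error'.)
Step 5

Step 5 is incorrect due to a wrong coefficient.
The step shows: u**2*exp(u) + 8*u*exp(u) + 14*exp(u)
The correct value should be: u**2*exp(u) + 8*u*exp(u) + 12*exp(u)

Explanation: The coefficient 12 was incorrectly written as 14: the term 12*exp(u) was incorrectly written as 14*exp(u)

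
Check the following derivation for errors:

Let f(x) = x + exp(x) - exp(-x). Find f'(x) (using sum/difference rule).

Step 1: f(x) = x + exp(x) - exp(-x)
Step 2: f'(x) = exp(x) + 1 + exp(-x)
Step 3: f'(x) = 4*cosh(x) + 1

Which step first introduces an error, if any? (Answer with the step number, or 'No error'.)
Step 3

Step 3 is incorrect due to a wrong coefficient.
The step shows: 4*cosh(x) + 1
The correct value should be: 2*cosh(x) + 1

Explanation: The coefficient 2 was incorrectly written as 4: the term 2*cosh(x) was incorrectly written as 4*cosh(x)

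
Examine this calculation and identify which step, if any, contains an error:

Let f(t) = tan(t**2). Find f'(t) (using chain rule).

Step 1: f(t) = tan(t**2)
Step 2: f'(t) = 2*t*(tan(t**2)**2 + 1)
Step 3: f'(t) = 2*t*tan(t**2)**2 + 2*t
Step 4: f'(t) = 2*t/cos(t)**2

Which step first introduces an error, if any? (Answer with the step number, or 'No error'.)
Step 4

Step 4 is incorrect due to a wrong exponent.
The step shows: 2*t/cos(t)**2
The correct value should be: 2*t/cos(t**2)**2

Explanation: The exponent 2 on t was incorrectly written as 1: the term 2*t/cos(t**2)**2 was incorrectly written as 2*t/cos(t)**2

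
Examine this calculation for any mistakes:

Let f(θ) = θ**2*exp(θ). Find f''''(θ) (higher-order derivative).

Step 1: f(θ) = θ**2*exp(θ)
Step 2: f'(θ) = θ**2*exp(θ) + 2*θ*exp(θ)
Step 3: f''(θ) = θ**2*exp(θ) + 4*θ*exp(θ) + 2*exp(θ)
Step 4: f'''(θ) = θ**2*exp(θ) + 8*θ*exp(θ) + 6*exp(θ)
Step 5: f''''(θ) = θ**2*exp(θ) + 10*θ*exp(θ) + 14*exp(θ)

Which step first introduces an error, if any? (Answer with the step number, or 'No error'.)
Step 4

Step 4 is incorrect due to a wrong coefficient.
The step shows: θ**2*exp(θ) + 8*θ*exp(θ) + 6*exp(θ)
The correct value should be: θ**2*exp(θ) + 6*θ*exp(θ) + 6*exp(θ)

Explanation: The coefficient 6 was incorrectly written as 8: the term 6*θ*exp(θ) was incorrectly written as 8*θ*exp(θ)
The later steps are derived from this incorrect expression, so the error originates in Step 4.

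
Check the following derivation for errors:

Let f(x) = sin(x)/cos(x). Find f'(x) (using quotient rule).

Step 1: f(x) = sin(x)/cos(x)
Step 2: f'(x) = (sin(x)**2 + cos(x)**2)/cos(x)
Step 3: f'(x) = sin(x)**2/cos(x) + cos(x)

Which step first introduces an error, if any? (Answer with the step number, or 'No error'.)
Step 2

Step 2 is incorrect due to a wrong exponent.
The step shows: (sin(x)**2 + cos(x)**2)/cos(x)
The correct value should be: (sin(x)**2 + cos(x)**2)/cos(x)**2

Explanation: The exponent -2 on cos(x) was incorrectly written as -1: the term (sin(x)**2 + cos(x)**2)/cos(x)**2 was incorrectly written as (sin(x)**2 + cos(x)**2)/cos(x)
The later steps are derived from this incorrect expression, so the error originates in Step 2.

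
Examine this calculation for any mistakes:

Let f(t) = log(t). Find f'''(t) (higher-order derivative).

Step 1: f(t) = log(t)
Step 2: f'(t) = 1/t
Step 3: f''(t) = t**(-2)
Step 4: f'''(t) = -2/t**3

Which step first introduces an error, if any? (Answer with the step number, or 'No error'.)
Step 3

Step 3 is incorrect due to a sign flip.
The step shows: t**(-2)
The correct value should be: -1/t**2

Explanation: The sign of the whole expression was flipped: the term -1/t**2 was incorrectly written as t**(-2)
The later steps are derived from this incorrect expression, so the error originates in Step 3.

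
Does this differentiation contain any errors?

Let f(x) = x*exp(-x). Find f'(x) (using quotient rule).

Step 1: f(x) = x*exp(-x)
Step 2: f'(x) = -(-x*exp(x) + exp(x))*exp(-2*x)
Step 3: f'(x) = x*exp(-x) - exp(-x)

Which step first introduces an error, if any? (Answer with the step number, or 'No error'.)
Step 2

Step 2 is incorrect due to a sign flip.
The step shows: -(-x*exp(x) + exp(x))*exp(-2*x)
The correct value should be: (-x*exp(x) + exp(x))*exp(-2*x)

Explanation: The sign of the whole expression was flipped: the term (-x*exp(x) + exp(x))*exp(-2*x) was incorrectly written as -(-x*exp(x) + exp(x))*exp(-2*x)
The later steps are derived from this incorrect expression, so the error originates in Step 2.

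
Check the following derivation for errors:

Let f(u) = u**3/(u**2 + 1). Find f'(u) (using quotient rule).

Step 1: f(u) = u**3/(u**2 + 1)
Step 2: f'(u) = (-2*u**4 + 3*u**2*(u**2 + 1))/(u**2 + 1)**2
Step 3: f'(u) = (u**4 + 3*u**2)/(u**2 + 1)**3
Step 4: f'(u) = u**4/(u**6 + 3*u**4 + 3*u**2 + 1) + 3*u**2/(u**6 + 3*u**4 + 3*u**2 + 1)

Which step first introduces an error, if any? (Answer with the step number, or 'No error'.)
Step 3

Step 3 is incorrect due to a wrong exponent.
The step shows: (u**4 + 3*u**2)/(u**2 + 1)**3
The correct value should be: (u**4 + 3*u**2)/(u**2 + 1)**2

Explanation: The exponent -2 on u**2 + 1 was incorrectly written as -3: the term (u**4 + 3*u**2)/(u**2 + 1)**2 was incorrectly written as (u**4 + 3*u**2)/(u**2 + 1)**3
The later steps are derived from this incorrect expression, so the error originates in Step 3.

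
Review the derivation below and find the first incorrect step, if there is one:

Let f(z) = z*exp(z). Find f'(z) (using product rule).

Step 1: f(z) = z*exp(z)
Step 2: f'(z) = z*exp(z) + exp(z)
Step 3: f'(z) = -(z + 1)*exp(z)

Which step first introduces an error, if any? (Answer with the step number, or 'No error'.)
Step 3

Step 3 is incorrect due to a sign flip.
The step shows: -(z + 1)*exp(z)
The correct value should be: (z + 1)*exp(z)

Explanation: The sign of the whole expression was flipped: the term (z + 1)*exp(z) was incorrectly written as -(z + 1)*exp(z)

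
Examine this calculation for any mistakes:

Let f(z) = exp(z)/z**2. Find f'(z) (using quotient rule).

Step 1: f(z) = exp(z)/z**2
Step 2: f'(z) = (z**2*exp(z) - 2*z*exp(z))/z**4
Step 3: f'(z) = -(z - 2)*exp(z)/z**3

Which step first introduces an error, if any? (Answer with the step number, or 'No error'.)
Step 3

Step 3 is incorrect due to a sign flip.
The step shows: -(z - 2)*exp(z)/z**3
The correct value should be: (z - 2)*exp(z)/z**3

Explanation: The sign of the whole expression was flipped: the term (z - 2)*exp(z)/z**3 was incorrectly written as -(z - 2)*exp(z)/z**3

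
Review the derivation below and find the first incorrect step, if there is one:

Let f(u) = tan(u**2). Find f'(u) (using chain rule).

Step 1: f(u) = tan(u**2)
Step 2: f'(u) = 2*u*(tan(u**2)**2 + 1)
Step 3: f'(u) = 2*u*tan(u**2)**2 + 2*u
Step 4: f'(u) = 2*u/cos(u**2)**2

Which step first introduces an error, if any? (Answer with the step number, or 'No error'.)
No error

All steps in this derivation are correct.
The final answer f'(u) = 2*u/cos(u**2)**2 is valid.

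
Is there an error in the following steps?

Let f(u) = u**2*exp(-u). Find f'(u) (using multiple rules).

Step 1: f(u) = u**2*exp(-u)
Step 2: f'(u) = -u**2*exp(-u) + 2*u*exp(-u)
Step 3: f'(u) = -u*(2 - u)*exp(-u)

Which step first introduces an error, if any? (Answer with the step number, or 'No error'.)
Step 3

Step 3 is incorrect due to a sign flip.
The step shows: -u*(2 - u)*exp(-u)
The correct value should be: u*(2 - u)*exp(-u)

Explanation: The sign of the whole expression was flipped: the term u*(2 - u)*exp(-u) was incorrectly written as -u*(2 - u)*exp(-u)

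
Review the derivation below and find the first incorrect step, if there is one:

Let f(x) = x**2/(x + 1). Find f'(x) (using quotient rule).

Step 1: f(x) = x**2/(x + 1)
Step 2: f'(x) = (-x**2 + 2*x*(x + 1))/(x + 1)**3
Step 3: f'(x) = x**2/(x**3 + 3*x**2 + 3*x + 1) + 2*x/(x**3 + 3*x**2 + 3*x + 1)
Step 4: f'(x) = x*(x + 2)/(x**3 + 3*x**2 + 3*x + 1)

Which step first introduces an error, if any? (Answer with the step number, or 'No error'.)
Step 2

Step 2 is incorrect due to a wrong exponent.
The step shows: (-x**2 + 2*x*(x + 1))/(x + 1)**3
The correct value should be: (-x**2 + 2*x*(x + 1))/(x + 1)**2

Explanation: The exponent -2 on x + 1 was incorrectly written as -3: the term (-x**2 + 2*x*(x + 1))/(x + 1)**2 was incorrectly written as (-x**2 + 2*x*(x + 1))/(x + 1)**3
The later steps are derived from this incorrect expression, so the error originates in Step 2.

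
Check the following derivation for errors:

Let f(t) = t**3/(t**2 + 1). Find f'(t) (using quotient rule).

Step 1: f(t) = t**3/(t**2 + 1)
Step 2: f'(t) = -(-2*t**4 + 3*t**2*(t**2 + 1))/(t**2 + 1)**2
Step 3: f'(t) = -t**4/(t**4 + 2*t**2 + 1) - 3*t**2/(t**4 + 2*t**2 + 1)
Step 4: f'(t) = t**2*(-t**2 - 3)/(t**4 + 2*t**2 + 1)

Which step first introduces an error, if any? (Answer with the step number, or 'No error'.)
Step 2

Step 2 is incorrect due to a sign flip.
The step shows: -(-2*t**4 + 3*t**2*(t**2 + 1))/(t**2 + 1)**2
The correct value should be: (-2*t**4 + 3*t**2*(t**2 + 1))/(t**2 + 1)**2

Explanation: The sign of the whole expression was flipped: the term (-2*t**4 + 3*t**2*(t**2 + 1))/(t**2 + 1)**2 was incorrectly written as -(-2*t**4 + 3*t**2*(t**2 + 1))/(t**2 + 1)**2
The later steps are derived from this incorrect expression, so the error originates in Step 2.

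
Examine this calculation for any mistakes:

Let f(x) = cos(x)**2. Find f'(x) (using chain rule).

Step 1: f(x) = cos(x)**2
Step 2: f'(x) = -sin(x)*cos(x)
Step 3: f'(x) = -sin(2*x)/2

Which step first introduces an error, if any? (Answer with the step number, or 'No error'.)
Step 2

Step 2 is incorrect due to a wrong coefficient.
The step shows: -sin(x)*cos(x)
The correct value should be: -2*sin(x)*cos(x)

Explanation: The coefficient -2 was incorrectly written as -1: the term -2*sin(x)*cos(x) was incorrectly written as -sin(x)*cos(x)
The later steps are derived from this incorrect expression, so the error originates in Step 2.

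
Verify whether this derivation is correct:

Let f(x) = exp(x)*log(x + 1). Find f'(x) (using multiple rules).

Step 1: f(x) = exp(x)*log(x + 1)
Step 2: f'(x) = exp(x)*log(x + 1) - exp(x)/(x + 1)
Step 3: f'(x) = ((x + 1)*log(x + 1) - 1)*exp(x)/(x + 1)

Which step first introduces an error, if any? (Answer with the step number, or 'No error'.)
Step 2

Step 2 is incorrect due to a sign flip.
The step shows: exp(x)*log(x + 1) - exp(x)/(x + 1)
The correct value should be: exp(x)*log(x + 1) + exp(x)/(x + 1)

Explanation: The sign of one term was flipped: the term exp(x)/(x + 1) was incorrectly written as -exp(x)/(x + 1)
The later steps are derived from this incorrect expression, so the error originates in Step 2.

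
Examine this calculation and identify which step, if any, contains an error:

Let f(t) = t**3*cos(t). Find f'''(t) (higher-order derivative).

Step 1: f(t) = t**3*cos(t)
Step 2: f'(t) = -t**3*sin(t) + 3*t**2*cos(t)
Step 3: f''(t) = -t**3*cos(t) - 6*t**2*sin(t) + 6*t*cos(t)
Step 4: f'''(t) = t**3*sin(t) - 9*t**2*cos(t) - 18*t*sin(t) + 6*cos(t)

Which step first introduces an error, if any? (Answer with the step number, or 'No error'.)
No error

All steps in this derivation are correct.
The final answer f'''(t) = t**3*sin(t) - 9*t**2*cos(t) - 18*t*sin(t) + 6*cos(t) is valid.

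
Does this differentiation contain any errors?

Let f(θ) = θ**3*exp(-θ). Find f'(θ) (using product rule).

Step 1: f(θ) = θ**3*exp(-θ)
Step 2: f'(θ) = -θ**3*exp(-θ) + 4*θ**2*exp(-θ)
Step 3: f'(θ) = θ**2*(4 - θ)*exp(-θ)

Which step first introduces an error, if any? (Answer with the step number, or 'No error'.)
Step 2

Step 2 is incorrect due to a wrong coefficient.
The step shows: -θ**3*exp(-θ) + 4*θ**2*exp(-θ)
The correct value should be: -θ**3*exp(-θ) + 3*θ**2*exp(-θ)

Explanation: The coefficient 3 was incorrectly written as 4: the term 3*θ**2*exp(-θ) was incorrectly written as 4*θ**2*exp(-θ)
The later steps are derived from this incorrect expression, so the error originates in Step 2.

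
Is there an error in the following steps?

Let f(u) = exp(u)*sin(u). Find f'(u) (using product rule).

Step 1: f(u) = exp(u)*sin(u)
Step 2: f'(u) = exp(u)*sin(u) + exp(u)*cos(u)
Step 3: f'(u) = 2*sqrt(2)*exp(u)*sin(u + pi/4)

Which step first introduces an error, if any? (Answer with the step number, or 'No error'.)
Step 3

Step 3 is incorrect due to a wrong exponent.
The step shows: 2*sqrt(2)*exp(u)*sin(u + pi/4)
The correct value should be: sqrt(2)*exp(u)*sin(u + pi/4)

Explanation: The exponent 1/2 on 2 was incorrectly written as 3/2: the term sqrt(2)*exp(u)*sin(u + pi/4) was incorrectly written as 2*sqrt(2)*exp(u)*sin(u + pi/4)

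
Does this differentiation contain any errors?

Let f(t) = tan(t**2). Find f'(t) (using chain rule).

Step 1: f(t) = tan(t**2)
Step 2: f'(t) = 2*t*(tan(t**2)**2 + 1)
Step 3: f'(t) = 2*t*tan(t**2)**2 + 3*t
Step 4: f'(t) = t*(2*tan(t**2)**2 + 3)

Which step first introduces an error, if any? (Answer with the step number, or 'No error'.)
Step 3

Step 3 is incorrect due to a wrong coefficient.
The step shows: 2*t*tan(t**2)**2 + 3*t
The correct value should be: 2*t*tan(t**2)**2 + 2*t

Explanation: The coefficient 2 was incorrectly written as 3: the term 2*t was incorrectly written as 3*t
The later steps are derived from this incorrect expression, so the error originates in Step 3.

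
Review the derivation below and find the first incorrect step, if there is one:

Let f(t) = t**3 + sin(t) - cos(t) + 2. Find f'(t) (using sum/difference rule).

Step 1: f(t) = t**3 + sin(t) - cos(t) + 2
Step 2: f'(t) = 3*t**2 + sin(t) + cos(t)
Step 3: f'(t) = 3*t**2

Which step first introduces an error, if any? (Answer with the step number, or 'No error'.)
Step 3

Step 3 is incorrect due to a dropped term.
The step shows: 3*t**2
The correct value should be: 3*t**2 + sqrt(2)*sin(t + pi/4)

Explanation: A term was dropped: the term sqrt(2)*sin(t + pi/4) was incorrectly omitted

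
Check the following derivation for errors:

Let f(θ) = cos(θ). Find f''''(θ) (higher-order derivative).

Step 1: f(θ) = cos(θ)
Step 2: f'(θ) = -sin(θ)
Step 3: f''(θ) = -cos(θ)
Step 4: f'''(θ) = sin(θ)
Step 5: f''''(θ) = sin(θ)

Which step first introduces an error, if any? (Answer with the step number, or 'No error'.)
Step 5

Step 5 is incorrect due to a wrong trig function.
The step shows: sin(θ)
The correct value should be: cos(θ)

Explanation: cos(θ) was incorrectly written as sin(θ): the term cos(θ) was incorrectly written as sin(θ)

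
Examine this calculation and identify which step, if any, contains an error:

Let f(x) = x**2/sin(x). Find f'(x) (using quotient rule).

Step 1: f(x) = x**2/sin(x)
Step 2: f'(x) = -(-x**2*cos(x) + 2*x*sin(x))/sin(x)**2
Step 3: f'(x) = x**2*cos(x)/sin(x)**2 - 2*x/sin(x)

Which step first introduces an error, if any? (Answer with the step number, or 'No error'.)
Step 2

Step 2 is incorrect due to a sign flip.
The step shows: -(-x**2*cos(x) + 2*x*sin(x))/sin(x)**2
The correct value should be: (-x**2*cos(x) + 2*x*sin(x))/sin(x)**2

Explanation: The sign of the whole expression was flipped: the term (-x**2*cos(x) + 2*x*sin(x))/sin(x)**2 was incorrectly written as -(-x**2*cos(x) + 2*x*sin(x))/sin(x)**2
The later steps are derived from this incorrect expression, so the error originates in Step 2.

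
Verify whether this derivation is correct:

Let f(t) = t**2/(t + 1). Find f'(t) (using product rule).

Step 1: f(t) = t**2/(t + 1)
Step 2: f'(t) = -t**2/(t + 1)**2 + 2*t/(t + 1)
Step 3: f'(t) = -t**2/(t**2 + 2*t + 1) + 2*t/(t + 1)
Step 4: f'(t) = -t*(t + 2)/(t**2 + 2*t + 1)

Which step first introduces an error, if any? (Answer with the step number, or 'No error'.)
Step 4

Step 4 is incorrect due to a sign flip.
The step shows: -t*(t + 2)/(t**2 + 2*t + 1)
The correct value should be: t*(t + 2)/(t**2 + 2*t + 1)

Explanation: The sign of the whole expression was flipped: the term t*(t + 2)/(t**2 + 2*t + 1) was incorrectly written as -t*(t + 2)/(t**2 + 2*t + 1)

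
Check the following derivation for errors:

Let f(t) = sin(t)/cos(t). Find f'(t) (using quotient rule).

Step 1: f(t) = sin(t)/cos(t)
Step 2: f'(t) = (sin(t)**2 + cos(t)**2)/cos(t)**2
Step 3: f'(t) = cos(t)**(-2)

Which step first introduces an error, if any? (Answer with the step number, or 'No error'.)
No error

All steps in this derivation are correct.
The final answer f'(t) = cos(t)**(-2) is valid.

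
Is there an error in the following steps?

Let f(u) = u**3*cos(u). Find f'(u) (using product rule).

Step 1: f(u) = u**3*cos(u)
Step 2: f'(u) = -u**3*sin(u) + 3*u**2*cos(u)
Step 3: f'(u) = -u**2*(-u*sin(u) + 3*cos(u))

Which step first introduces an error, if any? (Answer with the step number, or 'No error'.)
Step 3

Step 3 is incorrect due to a sign flip.
The step shows: -u**2*(-u*sin(u) + 3*cos(u))
The correct value should be: u**2*(-u*sin(u) + 3*cos(u))

Explanation: The sign of the whole expression was flipped: the term u**2*(-u*sin(u) + 3*cos(u)) was incorrectly written as -u**2*(-u*sin(u) + 3*cos(u))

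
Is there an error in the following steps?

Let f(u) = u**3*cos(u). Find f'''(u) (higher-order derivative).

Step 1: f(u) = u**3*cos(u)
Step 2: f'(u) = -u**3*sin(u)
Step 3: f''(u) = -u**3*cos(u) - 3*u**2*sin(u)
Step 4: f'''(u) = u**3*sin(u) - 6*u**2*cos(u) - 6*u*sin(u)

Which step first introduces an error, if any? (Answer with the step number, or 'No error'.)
Step 2

Step 2 is incorrect due to a dropped term.
The step shows: -u**3*sin(u)
The correct value should be: -u**3*sin(u) + 3*u**2*cos(u)

Explanation: A term was dropped: the term 3*u**2*cos(u) was incorrectly omitted
The later steps are derived from this incorrect expression, so the error originates in Step 2.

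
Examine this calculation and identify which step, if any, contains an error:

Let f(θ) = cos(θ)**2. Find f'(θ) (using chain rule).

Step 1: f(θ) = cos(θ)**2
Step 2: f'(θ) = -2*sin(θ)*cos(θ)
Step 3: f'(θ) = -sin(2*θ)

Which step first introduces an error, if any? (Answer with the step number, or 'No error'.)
No error

All steps in this derivation are correct.
The final answer f'(θ) = -sin(2*θ) is valid.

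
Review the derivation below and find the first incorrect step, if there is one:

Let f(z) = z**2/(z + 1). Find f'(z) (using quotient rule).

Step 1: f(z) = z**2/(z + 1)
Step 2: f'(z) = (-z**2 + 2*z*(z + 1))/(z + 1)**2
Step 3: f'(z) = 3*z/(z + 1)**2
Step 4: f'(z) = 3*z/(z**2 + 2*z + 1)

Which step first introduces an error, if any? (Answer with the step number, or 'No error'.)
Step 3

Step 3 is incorrect due to a wrong exponent.
The step shows: 3*z/(z + 1)**2
The correct value should be: (z**2 + 2*z)/(z + 1)**2

Explanation: The exponent 2 on z was incorrectly written as 1: the term (z**2 + 2*z)/(z + 1)**2 was incorrectly written as 3*z/(z + 1)**2
The later steps are derived from this incorrect expression, so the error originates in Step 3.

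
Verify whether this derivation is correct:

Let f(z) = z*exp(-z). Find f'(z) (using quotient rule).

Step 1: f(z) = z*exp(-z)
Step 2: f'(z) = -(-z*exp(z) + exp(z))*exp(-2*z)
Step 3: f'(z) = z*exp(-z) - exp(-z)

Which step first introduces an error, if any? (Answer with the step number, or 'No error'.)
Step 2

Step 2 is incorrect due to a sign flip.
The step shows: -(-z*exp(z) + exp(z))*exp(-2*z)
The correct value should be: (-z*exp(z) + exp(z))*exp(-2*z)

Explanation: The sign of the whole expression was flipped: the term (-z*exp(z) + exp(z))*exp(-2*z) was incorrectly written as -(-z*exp(z) + exp(z))*exp(-2*z)
The later steps are derived from this incorrect expression, so the error originates in Step 2.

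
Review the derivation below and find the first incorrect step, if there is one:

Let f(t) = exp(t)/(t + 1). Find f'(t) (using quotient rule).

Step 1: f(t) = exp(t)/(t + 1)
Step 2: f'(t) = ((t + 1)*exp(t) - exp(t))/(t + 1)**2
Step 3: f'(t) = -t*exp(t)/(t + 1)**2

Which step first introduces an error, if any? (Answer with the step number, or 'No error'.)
Step 3

Step 3 is incorrect due to a sign flip.
The step shows: -t*exp(t)/(t + 1)**2
The correct value should be: t*exp(t)/(t + 1)**2

Explanation: The sign of the whole expression was flipped: the term t*exp(t)/(t + 1)**2 was incorrectly written as -t*exp(t)/(t + 1)**2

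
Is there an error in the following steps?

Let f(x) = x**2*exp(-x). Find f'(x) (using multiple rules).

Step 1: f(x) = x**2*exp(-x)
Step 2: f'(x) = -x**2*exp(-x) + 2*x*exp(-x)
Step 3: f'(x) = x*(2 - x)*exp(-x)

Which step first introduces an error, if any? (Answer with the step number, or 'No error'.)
No error

All steps in this derivation are correct.
The final answer f'(x) = x*(2 - x)*exp(-x) is valid.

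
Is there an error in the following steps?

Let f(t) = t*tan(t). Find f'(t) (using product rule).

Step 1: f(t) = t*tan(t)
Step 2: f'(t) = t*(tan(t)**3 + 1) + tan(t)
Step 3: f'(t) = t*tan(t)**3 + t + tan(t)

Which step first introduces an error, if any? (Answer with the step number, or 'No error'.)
Step 2

Step 2 is incorrect due to a wrong exponent.
The step shows: t*(tan(t)**3 + 1) + tan(t)
The correct value should be: t*(tan(t)**2 + 1) + tan(t)

Explanation: The exponent 2 on tan(t) was incorrectly written as 3: the term t*(tan(t)**2 + 1) was incorrectly written as t*(tan(t)**3 + 1)
The later steps are derived from this incorrect expression, so the error originates in Step 2.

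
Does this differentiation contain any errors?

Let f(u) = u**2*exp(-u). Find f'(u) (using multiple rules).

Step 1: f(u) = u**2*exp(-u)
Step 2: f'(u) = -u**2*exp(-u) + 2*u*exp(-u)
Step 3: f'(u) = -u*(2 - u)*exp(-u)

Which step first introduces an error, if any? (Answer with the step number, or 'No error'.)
Step 3

Step 3 is incorrect due to a sign flip.
The step shows: -u*(2 - u)*exp(-u)
The correct value should be: u*(2 - u)*exp(-u)

Explanation: The sign of the whole expression was flipped: the term u*(2 - u)*exp(-u) was incorrectly written as -u*(2 - u)*exp(-u)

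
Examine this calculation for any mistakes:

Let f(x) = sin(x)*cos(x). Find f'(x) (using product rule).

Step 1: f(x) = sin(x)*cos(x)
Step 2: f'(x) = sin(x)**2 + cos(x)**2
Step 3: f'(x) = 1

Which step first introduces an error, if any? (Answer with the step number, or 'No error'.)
Step 2

Step 2 is incorrect due to a sign flip.
The step shows: sin(x)**2 + cos(x)**2
The correct value should be: -sin(x)**2 + cos(x)**2

Explanation: The sign of one term was flipped: the term -sin(x)**2 was incorrectly written as sin(x)**2
The later steps are derived from this incorrect expression, so the error originates in Step 2.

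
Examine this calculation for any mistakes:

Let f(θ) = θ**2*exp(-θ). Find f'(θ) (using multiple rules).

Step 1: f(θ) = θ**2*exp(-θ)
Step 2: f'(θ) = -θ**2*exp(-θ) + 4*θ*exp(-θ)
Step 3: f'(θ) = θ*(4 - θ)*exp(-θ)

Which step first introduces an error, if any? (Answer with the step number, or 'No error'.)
Step 2

Step 2 is incorrect due to a wrong coefficient.
The step shows: -θ**2*exp(-θ) + 4*θ*exp(-θ)
The correct value should be: -θ**2*exp(-θ) + 2*θ*exp(-θ)

Explanation: The coefficient 2 was incorrectly written as 4: the term 2*θ*exp(-θ) was incorrectly written as 4*θ*exp(-θ)
The later steps are derived from this incorrect expression, so the error originates in Step 2.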